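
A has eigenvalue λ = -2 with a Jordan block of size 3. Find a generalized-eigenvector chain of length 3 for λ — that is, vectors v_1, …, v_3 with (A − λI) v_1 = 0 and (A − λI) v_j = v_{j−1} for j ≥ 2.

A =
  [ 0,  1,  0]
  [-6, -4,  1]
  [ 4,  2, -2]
A Jordan chain for λ = -2 of length 3:
v_1 = (-2, 4, -4)ᵀ
v_2 = (2, -6, 4)ᵀ
v_3 = (1, 0, 0)ᵀ

Let N = A − (-2)·I. We want v_3 with N^3 v_3 = 0 but N^2 v_3 ≠ 0; then v_{j-1} := N · v_j for j = 3, …, 2.

Pick v_3 = (1, 0, 0)ᵀ.
Then v_2 = N · v_3 = (2, -6, 4)ᵀ.
Then v_1 = N · v_2 = (-2, 4, -4)ᵀ.

Sanity check: (A − (-2)·I) v_1 = (0, 0, 0)ᵀ = 0. ✓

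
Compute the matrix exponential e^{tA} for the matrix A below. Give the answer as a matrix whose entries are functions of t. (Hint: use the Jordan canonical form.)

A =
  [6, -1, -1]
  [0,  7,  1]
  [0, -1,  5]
e^{tA} =
  [exp(6*t), -t*exp(6*t), -t*exp(6*t)]
  [0, t*exp(6*t) + exp(6*t), t*exp(6*t)]
  [0, -t*exp(6*t), -t*exp(6*t) + exp(6*t)]

Strategy: write A = P · J · P⁻¹ where J is a Jordan canonical form, so e^{tA} = P · e^{tJ} · P⁻¹, and e^{tJ} can be computed block-by-block.

A has Jordan form
J =
  [6, 1, 0]
  [0, 6, 0]
  [0, 0, 6]
(up to reordering of blocks).

Per-block formulas:
  For a 1×1 block at λ = 6: exp(t · [6]) = [e^(6t)].
  For a 2×2 Jordan block J_2(6): exp(t · J_2(6)) = e^(6t)·(I + t·N), where N is the 2×2 nilpotent shift.

After assembling e^{tJ} and conjugating by P, we get:

e^{tA} =
  [exp(6*t), -t*exp(6*t), -t*exp(6*t)]
  [0, t*exp(6*t) + exp(6*t), t*exp(6*t)]
  [0, -t*exp(6*t), -t*exp(6*t) + exp(6*t)]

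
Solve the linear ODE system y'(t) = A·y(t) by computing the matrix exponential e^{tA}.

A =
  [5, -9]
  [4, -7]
e^{tA} =
  [6*t*exp(-t) + exp(-t), -9*t*exp(-t)]
  [4*t*exp(-t), -6*t*exp(-t) + exp(-t)]

Strategy: write A = P · J · P⁻¹ where J is a Jordan canonical form, so e^{tA} = P · e^{tJ} · P⁻¹, and e^{tJ} can be computed block-by-block.

A has Jordan form
J =
  [-1,  1]
  [ 0, -1]
(up to reordering of blocks).

Per-block formulas:
  For a 2×2 Jordan block J_2(-1): exp(t · J_2(-1)) = e^(-1t)·(I + t·N), where N is the 2×2 nilpotent shift.

After assembling e^{tJ} and conjugating by P, we get:

e^{tA} =
  [6*t*exp(-t) + exp(-t), -9*t*exp(-t)]
  [4*t*exp(-t), -6*t*exp(-t) + exp(-t)]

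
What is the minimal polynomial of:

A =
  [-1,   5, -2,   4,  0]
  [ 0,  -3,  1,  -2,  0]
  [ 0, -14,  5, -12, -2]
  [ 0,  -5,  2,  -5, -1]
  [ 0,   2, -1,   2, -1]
x^3 + 3*x^2 + 3*x + 1

The characteristic polynomial is χ_A(x) = (x + 1)^5, so the eigenvalues are known. The minimal polynomial is
  m_A(x) = Π_λ (x − λ)^{k_λ}
where k_λ is the size of the *largest* Jordan block for λ (equivalently, the smallest k with (A − λI)^k v = 0 for every generalised eigenvector v of λ).

  λ = -1: largest Jordan block has size 3, contributing (x + 1)^3

So m_A(x) = (x + 1)^3 = x^3 + 3*x^2 + 3*x + 1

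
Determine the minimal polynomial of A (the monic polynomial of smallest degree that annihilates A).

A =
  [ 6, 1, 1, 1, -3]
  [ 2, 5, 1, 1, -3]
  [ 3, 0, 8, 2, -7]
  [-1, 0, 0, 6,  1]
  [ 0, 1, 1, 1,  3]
x^3 - 16*x^2 + 84*x - 144

The characteristic polynomial is χ_A(x) = (x - 6)^4*(x - 4), so the eigenvalues are known. The minimal polynomial is
  m_A(x) = Π_λ (x − λ)^{k_λ}
where k_λ is the size of the *largest* Jordan block for λ (equivalently, the smallest k with (A − λI)^k v = 0 for every generalised eigenvector v of λ).

  λ = 4: largest Jordan block has size 1, contributing (x − 4)
  λ = 6: largest Jordan block has size 2, contributing (x − 6)^2

So m_A(x) = (x - 6)^2*(x - 4) = x^3 - 16*x^2 + 84*x - 144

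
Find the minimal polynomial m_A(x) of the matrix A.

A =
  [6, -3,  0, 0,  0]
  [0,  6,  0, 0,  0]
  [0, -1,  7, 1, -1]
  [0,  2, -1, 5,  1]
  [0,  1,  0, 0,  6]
x^2 - 12*x + 36

The characteristic polynomial is χ_A(x) = (x - 6)^5, so the eigenvalues are known. The minimal polynomial is
  m_A(x) = Π_λ (x − λ)^{k_λ}
where k_λ is the size of the *largest* Jordan block for λ (equivalently, the smallest k with (A − λI)^k v = 0 for every generalised eigenvector v of λ).

  λ = 6: largest Jordan block has size 2, contributing (x − 6)^2

So m_A(x) = (x - 6)^2 = x^2 - 12*x + 36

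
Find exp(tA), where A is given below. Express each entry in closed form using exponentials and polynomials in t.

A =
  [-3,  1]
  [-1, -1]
e^{tA} =
  [-t*exp(-2*t) + exp(-2*t), t*exp(-2*t)]
  [-t*exp(-2*t), t*exp(-2*t) + exp(-2*t)]

Strategy: write A = P · J · P⁻¹ where J is a Jordan canonical form, so e^{tA} = P · e^{tJ} · P⁻¹, and e^{tJ} can be computed block-by-block.

A has Jordan form
J =
  [-2,  1]
  [ 0, -2]
(up to reordering of blocks).

Per-block formulas:
  For a 2×2 Jordan block J_2(-2): exp(t · J_2(-2)) = e^(-2t)·(I + t·N), where N is the 2×2 nilpotent shift.

After assembling e^{tJ} and conjugating by P, we get:

e^{tA} =
  [-t*exp(-2*t) + exp(-2*t), t*exp(-2*t)]
  [-t*exp(-2*t), t*exp(-2*t) + exp(-2*t)]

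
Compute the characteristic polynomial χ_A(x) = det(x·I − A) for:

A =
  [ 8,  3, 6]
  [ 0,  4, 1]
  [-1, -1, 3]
x^3 - 15*x^2 + 75*x - 125

Expanding det(x·I − A) (e.g. by cofactor expansion or by noting that A is similar to its Jordan form J, which has the same characteristic polynomial as A) gives
  χ_A(x) = x^3 - 15*x^2 + 75*x - 125
which factors as (x - 5)^3. The eigenvalues (with algebraic multiplicities) are λ = 5 with multiplicity 3.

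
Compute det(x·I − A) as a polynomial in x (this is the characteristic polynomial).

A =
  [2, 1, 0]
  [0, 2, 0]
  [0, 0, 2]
x^3 - 6*x^2 + 12*x - 8

Expanding det(x·I − A) (e.g. by cofactor expansion or by noting that A is similar to its Jordan form J, which has the same characteristic polynomial as A) gives
  χ_A(x) = x^3 - 6*x^2 + 12*x - 8
which factors as (x - 2)^3. The eigenvalues (with algebraic multiplicities) are λ = 2 with multiplicity 3.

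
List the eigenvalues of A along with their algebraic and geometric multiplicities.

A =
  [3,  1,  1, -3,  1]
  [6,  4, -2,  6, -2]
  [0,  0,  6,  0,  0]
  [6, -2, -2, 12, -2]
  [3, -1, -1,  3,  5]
λ = 6: alg = 5, geom = 4

Step 1 — factor the characteristic polynomial to read off the algebraic multiplicities:
  χ_A(x) = (x - 6)^5

Step 2 — compute geometric multiplicities via the rank-nullity identity g(λ) = n − rank(A − λI):
  rank(A − (6)·I) = 1, so dim ker(A − (6)·I) = n − 1 = 4

Summary:
  λ = 6: algebraic multiplicity = 5, geometric multiplicity = 4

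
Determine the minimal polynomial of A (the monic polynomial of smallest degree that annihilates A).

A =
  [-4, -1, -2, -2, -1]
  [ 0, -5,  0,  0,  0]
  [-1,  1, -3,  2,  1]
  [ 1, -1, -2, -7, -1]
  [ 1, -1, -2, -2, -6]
x^2 + 10*x + 25

The characteristic polynomial is χ_A(x) = (x + 5)^5, so the eigenvalues are known. The minimal polynomial is
  m_A(x) = Π_λ (x − λ)^{k_λ}
where k_λ is the size of the *largest* Jordan block for λ (equivalently, the smallest k with (A − λI)^k v = 0 for every generalised eigenvector v of λ).

  λ = -5: largest Jordan block has size 2, contributing (x + 5)^2

So m_A(x) = (x + 5)^2 = x^2 + 10*x + 25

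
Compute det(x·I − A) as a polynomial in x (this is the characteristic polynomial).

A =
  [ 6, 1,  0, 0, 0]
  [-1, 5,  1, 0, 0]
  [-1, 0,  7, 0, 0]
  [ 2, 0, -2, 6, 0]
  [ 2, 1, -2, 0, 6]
x^5 - 30*x^4 + 360*x^3 - 2160*x^2 + 6480*x - 7776

Expanding det(x·I − A) (e.g. by cofactor expansion or by noting that A is similar to its Jordan form J, which has the same characteristic polynomial as A) gives
  χ_A(x) = x^5 - 30*x^4 + 360*x^3 - 2160*x^2 + 6480*x - 7776
which factors as (x - 6)^5. The eigenvalues (with algebraic multiplicities) are λ = 6 with multiplicity 5.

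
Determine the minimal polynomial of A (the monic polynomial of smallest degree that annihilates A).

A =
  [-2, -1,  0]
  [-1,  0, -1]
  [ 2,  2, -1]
x^3 + 3*x^2 + 3*x + 1

The characteristic polynomial is χ_A(x) = (x + 1)^3, so the eigenvalues are known. The minimal polynomial is
  m_A(x) = Π_λ (x − λ)^{k_λ}
where k_λ is the size of the *largest* Jordan block for λ (equivalently, the smallest k with (A − λI)^k v = 0 for every generalised eigenvector v of λ).

  λ = -1: largest Jordan block has size 3, contributing (x + 1)^3

So m_A(x) = (x + 1)^3 = x^3 + 3*x^2 + 3*x + 1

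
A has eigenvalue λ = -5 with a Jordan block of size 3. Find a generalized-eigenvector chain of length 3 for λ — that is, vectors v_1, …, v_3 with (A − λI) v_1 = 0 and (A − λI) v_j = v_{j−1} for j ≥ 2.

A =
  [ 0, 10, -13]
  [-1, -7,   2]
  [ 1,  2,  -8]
A Jordan chain for λ = -5 of length 3:
v_1 = (2, -1, 0)ᵀ
v_2 = (5, -1, 1)ᵀ
v_3 = (1, 0, 0)ᵀ

Let N = A − (-5)·I. We want v_3 with N^3 v_3 = 0 but N^2 v_3 ≠ 0; then v_{j-1} := N · v_j for j = 3, …, 2.

Pick v_3 = (1, 0, 0)ᵀ.
Then v_2 = N · v_3 = (5, -1, 1)ᵀ.
Then v_1 = N · v_2 = (2, -1, 0)ᵀ.

Sanity check: (A − (-5)·I) v_1 = (0, 0, 0)ᵀ = 0. ✓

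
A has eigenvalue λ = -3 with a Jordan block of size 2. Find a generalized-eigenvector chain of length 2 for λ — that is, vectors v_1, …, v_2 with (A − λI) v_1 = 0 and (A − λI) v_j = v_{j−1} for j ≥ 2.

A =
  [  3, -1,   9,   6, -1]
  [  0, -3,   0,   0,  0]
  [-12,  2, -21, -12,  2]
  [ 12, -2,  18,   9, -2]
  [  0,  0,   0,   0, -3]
A Jordan chain for λ = -3 of length 2:
v_1 = (6, 0, -12, 12, 0)ᵀ
v_2 = (1, 0, 0, 0, 0)ᵀ

Let N = A − (-3)·I. We want v_2 with N^2 v_2 = 0 but N^1 v_2 ≠ 0; then v_{j-1} := N · v_j for j = 2, …, 2.

Pick v_2 = (1, 0, 0, 0, 0)ᵀ.
Then v_1 = N · v_2 = (6, 0, -12, 12, 0)ᵀ.

Sanity check: (A − (-3)·I) v_1 = (0, 0, 0, 0, 0)ᵀ = 0. ✓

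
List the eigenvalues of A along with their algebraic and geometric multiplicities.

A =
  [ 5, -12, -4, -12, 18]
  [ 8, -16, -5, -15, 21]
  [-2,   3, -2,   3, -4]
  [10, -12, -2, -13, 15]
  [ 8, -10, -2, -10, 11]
λ = -5: alg = 2, geom = 1; λ = -3: alg = 1, geom = 1; λ = -1: alg = 2, geom = 1

Step 1 — factor the characteristic polynomial to read off the algebraic multiplicities:
  χ_A(x) = (x + 1)^2*(x + 3)*(x + 5)^2

Step 2 — compute geometric multiplicities via the rank-nullity identity g(λ) = n − rank(A − λI):
  rank(A − (-5)·I) = 4, so dim ker(A − (-5)·I) = n − 4 = 1
  rank(A − (-3)·I) = 4, so dim ker(A − (-3)·I) = n − 4 = 1
  rank(A − (-1)·I) = 4, so dim ker(A − (-1)·I) = n − 4 = 1

Summary:
  λ = -5: algebraic multiplicity = 2, geometric multiplicity = 1
  λ = -3: algebraic multiplicity = 1, geometric multiplicity = 1
  λ = -1: algebraic multiplicity = 2, geometric multiplicity = 1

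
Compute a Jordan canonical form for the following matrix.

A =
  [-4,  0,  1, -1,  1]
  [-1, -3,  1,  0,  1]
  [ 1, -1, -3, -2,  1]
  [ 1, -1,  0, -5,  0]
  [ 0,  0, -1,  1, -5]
J_2(-4) ⊕ J_2(-4) ⊕ J_1(-4)

The characteristic polynomial is
  det(x·I − A) = x^5 + 20*x^4 + 160*x^3 + 640*x^2 + 1280*x + 1024 = (x + 4)^5

Eigenvalues and multiplicities (the geometric multiplicity of λ is n − rank(A − λI), which equals the number of Jordan blocks for λ):
  λ = -4: algebraic multiplicity = 5, geometric multiplicity = 3

Determining the block sizes for each eigenvalue:
  λ = -4: with am = 5 and gm = 3, the partition is not yet determined (e.g. several partitions of 5 into 3 parts exist). Let N = A − (-4)·I. Computing rank(N^1) = 2, rank(N^2) = 0; the number of blocks of size ≥ j is rank(N^{j−1}) − rank(N^j), giving [3, 2]. So we have 2 block(s) of size 2, 1 block(s) of size 1 → block sizes [2, 2, 1]

Assembling the blocks gives a Jordan form
J =
  [-4,  1,  0,  0,  0]
  [ 0, -4,  0,  0,  0]
  [ 0,  0, -4,  1,  0]
  [ 0,  0,  0, -4,  0]
  [ 0,  0,  0,  0, -4]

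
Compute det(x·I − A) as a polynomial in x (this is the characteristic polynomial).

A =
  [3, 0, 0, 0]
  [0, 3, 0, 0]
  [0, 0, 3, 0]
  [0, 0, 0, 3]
x^4 - 12*x^3 + 54*x^2 - 108*x + 81

Expanding det(x·I − A) (e.g. by cofactor expansion or by noting that A is similar to its Jordan form J, which has the same characteristic polynomial as A) gives
  χ_A(x) = x^4 - 12*x^3 + 54*x^2 - 108*x + 81
which factors as (x - 3)^4. The eigenvalues (with algebraic multiplicities) are λ = 3 with multiplicity 4.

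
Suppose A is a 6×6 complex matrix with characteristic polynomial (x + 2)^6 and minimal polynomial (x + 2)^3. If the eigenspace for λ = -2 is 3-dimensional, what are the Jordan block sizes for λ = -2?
Block sizes for λ = -2: [3, 2, 1]

Step 1 — from the characteristic polynomial, algebraic multiplicity of λ = -2 is 6. From dim ker(A − (-2)·I) = 3, there are exactly 3 Jordan blocks for λ = -2.
Step 2 — from the minimal polynomial, the factor (x + 2)^3 tells us the largest block for λ = -2 has size 3.
Step 3 — with total size 6, 3 blocks, and largest block 3, the block sizes (in nonincreasing order) are [3, 2, 1].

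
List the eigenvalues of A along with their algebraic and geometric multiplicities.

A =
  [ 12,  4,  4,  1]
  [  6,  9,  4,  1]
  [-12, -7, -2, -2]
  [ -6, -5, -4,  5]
λ = 6: alg = 4, geom = 2

Step 1 — factor the characteristic polynomial to read off the algebraic multiplicities:
  χ_A(x) = (x - 6)^4

Step 2 — compute geometric multiplicities via the rank-nullity identity g(λ) = n − rank(A − λI):
  rank(A − (6)·I) = 2, so dim ker(A − (6)·I) = n − 2 = 2

Summary:
  λ = 6: algebraic multiplicity = 4, geometric multiplicity = 2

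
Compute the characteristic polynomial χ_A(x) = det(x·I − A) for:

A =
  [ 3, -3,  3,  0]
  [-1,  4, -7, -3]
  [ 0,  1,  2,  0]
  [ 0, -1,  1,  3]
x^4 - 12*x^3 + 54*x^2 - 108*x + 81

Expanding det(x·I − A) (e.g. by cofactor expansion or by noting that A is similar to its Jordan form J, which has the same characteristic polynomial as A) gives
  χ_A(x) = x^4 - 12*x^3 + 54*x^2 - 108*x + 81
which factors as (x - 3)^4. The eigenvalues (with algebraic multiplicities) are λ = 3 with multiplicity 4.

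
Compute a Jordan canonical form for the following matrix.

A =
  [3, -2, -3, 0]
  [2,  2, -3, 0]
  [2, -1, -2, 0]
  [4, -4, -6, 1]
J_3(1) ⊕ J_1(1)

The characteristic polynomial is
  det(x·I − A) = x^4 - 4*x^3 + 6*x^2 - 4*x + 1 = (x - 1)^4

Eigenvalues and multiplicities (the geometric multiplicity of λ is n − rank(A − λI), which equals the number of Jordan blocks for λ):
  λ = 1: algebraic multiplicity = 4, geometric multiplicity = 2

Determining the block sizes for each eigenvalue:
  λ = 1: with am = 4 and gm = 2, the partition is not yet determined (e.g. several partitions of 4 into 2 parts exist). Let N = A − (1)·I. Computing rank(N^1) = 2, rank(N^2) = 1, rank(N^3) = 0; the number of blocks of size ≥ j is rank(N^{j−1}) − rank(N^j), giving [2, 1, 1]. So we have 1 block(s) of size 3, 1 block(s) of size 1 → block sizes [3, 1]

Assembling the blocks gives a Jordan form
J =
  [1, 1, 0, 0]
  [0, 1, 1, 0]
  [0, 0, 1, 0]
  [0, 0, 0, 1]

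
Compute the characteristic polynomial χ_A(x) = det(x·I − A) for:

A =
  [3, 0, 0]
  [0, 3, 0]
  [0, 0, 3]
x^3 - 9*x^2 + 27*x - 27

Expanding det(x·I − A) (e.g. by cofactor expansion or by noting that A is similar to its Jordan form J, which has the same characteristic polynomial as A) gives
  χ_A(x) = x^3 - 9*x^2 + 27*x - 27
which factors as (x - 3)^3. The eigenvalues (with algebraic multiplicities) are λ = 3 with multiplicity 3.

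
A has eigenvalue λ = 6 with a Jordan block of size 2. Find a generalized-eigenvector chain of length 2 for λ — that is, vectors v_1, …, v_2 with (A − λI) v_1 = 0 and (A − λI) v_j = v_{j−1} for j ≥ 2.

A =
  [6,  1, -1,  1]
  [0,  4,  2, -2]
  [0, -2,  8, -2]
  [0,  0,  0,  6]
A Jordan chain for λ = 6 of length 2:
v_1 = (1, -2, -2, 0)ᵀ
v_2 = (0, 1, 0, 0)ᵀ

Let N = A − (6)·I. We want v_2 with N^2 v_2 = 0 but N^1 v_2 ≠ 0; then v_{j-1} := N · v_j for j = 2, …, 2.

Pick v_2 = (0, 1, 0, 0)ᵀ.
Then v_1 = N · v_2 = (1, -2, -2, 0)ᵀ.

Sanity check: (A − (6)·I) v_1 = (0, 0, 0, 0)ᵀ = 0. ✓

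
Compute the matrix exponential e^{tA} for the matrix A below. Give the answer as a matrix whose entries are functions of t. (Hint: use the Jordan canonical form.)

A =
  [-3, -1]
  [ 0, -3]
e^{tA} =
  [exp(-3*t), -t*exp(-3*t)]
  [0, exp(-3*t)]

Strategy: write A = P · J · P⁻¹ where J is a Jordan canonical form, so e^{tA} = P · e^{tJ} · P⁻¹, and e^{tJ} can be computed block-by-block.

A has Jordan form
J =
  [-3,  1]
  [ 0, -3]
(up to reordering of blocks).

Per-block formulas:
  For a 2×2 Jordan block J_2(-3): exp(t · J_2(-3)) = e^(-3t)·(I + t·N), where N is the 2×2 nilpotent shift.

After assembling e^{tJ} and conjugating by P, we get:

e^{tA} =
  [exp(-3*t), -t*exp(-3*t)]
  [0, exp(-3*t)]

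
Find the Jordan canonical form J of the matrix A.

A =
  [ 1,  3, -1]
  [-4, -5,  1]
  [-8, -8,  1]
J_3(-1)

The characteristic polynomial is
  det(x·I − A) = x^3 + 3*x^2 + 3*x + 1 = (x + 1)^3

Eigenvalues and multiplicities (the geometric multiplicity of λ is n − rank(A − λI), which equals the number of Jordan blocks for λ):
  λ = -1: algebraic multiplicity = 3, geometric multiplicity = 1

Determining the block sizes for each eigenvalue:
  λ = -1: one block (gm = 1), so the single block has size am = 3 → block sizes [3]

Assembling the blocks gives a Jordan form
J =
  [-1,  1,  0]
  [ 0, -1,  1]
  [ 0,  0, -1]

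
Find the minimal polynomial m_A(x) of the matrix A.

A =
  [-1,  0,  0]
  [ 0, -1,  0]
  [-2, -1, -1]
x^2 + 2*x + 1

The characteristic polynomial is χ_A(x) = (x + 1)^3, so the eigenvalues are known. The minimal polynomial is
  m_A(x) = Π_λ (x − λ)^{k_λ}
where k_λ is the size of the *largest* Jordan block for λ (equivalently, the smallest k with (A − λI)^k v = 0 for every generalised eigenvector v of λ).

  λ = -1: largest Jordan block has size 2, contributing (x + 1)^2

So m_A(x) = (x + 1)^2 = x^2 + 2*x + 1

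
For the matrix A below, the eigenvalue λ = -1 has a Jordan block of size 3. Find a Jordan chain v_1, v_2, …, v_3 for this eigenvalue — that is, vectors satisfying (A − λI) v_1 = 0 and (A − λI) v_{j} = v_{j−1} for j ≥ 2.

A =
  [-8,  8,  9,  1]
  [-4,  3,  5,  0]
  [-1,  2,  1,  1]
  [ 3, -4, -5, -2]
A Jordan chain for λ = -1 of length 3:
v_1 = (1, 1, 0, -1)ᵀ
v_2 = (1, 0, 1, -1)ᵀ
v_3 = (1, 1, 0, 0)ᵀ

Let N = A − (-1)·I. We want v_3 with N^3 v_3 = 0 but N^2 v_3 ≠ 0; then v_{j-1} := N · v_j for j = 3, …, 2.

Pick v_3 = (1, 1, 0, 0)ᵀ.
Then v_2 = N · v_3 = (1, 0, 1, -1)ᵀ.
Then v_1 = N · v_2 = (1, 1, 0, -1)ᵀ.

Sanity check: (A − (-1)·I) v_1 = (0, 0, 0, 0)ᵀ = 0. ✓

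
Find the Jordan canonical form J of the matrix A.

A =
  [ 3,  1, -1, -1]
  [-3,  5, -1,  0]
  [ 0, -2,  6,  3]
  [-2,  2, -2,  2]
J_2(4) ⊕ J_2(4)

The characteristic polynomial is
  det(x·I − A) = x^4 - 16*x^3 + 96*x^2 - 256*x + 256 = (x - 4)^4

Eigenvalues and multiplicities (the geometric multiplicity of λ is n − rank(A − λI), which equals the number of Jordan blocks for λ):
  λ = 4: algebraic multiplicity = 4, geometric multiplicity = 2

Determining the block sizes for each eigenvalue:
  λ = 4: with am = 4 and gm = 2, the partition is not yet determined (e.g. several partitions of 4 into 2 parts exist). Let N = A − (4)·I. Computing rank(N^1) = 2, rank(N^2) = 0; the number of blocks of size ≥ j is rank(N^{j−1}) − rank(N^j), giving [2, 2]. So we have 2 block(s) of size 2 → block sizes [2, 2]

Assembling the blocks gives a Jordan form
J =
  [4, 1, 0, 0]
  [0, 4, 0, 0]
  [0, 0, 4, 1]
  [0, 0, 0, 4]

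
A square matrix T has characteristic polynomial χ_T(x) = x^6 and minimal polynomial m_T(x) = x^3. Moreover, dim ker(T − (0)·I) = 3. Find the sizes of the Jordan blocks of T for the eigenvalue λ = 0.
Block sizes for λ = 0: [3, 2, 1]

Step 1 — from the characteristic polynomial, algebraic multiplicity of λ = 0 is 6. From dim ker(T − (0)·I) = 3, there are exactly 3 Jordan blocks for λ = 0.
Step 2 — from the minimal polynomial, the factor (x − 0)^3 tells us the largest block for λ = 0 has size 3.
Step 3 — with total size 6, 3 blocks, and largest block 3, the block sizes (in nonincreasing order) are [3, 2, 1].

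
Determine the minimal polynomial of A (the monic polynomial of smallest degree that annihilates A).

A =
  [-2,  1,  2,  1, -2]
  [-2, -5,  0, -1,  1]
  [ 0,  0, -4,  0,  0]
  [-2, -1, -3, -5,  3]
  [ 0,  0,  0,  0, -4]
x^3 + 12*x^2 + 48*x + 64

The characteristic polynomial is χ_A(x) = (x + 4)^5, so the eigenvalues are known. The minimal polynomial is
  m_A(x) = Π_λ (x − λ)^{k_λ}
where k_λ is the size of the *largest* Jordan block for λ (equivalently, the smallest k with (A − λI)^k v = 0 for every generalised eigenvector v of λ).

  λ = -4: largest Jordan block has size 3, contributing (x + 4)^3

So m_A(x) = (x + 4)^3 = x^3 + 12*x^2 + 48*x + 64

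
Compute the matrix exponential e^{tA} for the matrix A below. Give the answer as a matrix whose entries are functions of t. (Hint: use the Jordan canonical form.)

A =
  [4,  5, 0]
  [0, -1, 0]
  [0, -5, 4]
e^{tA} =
  [exp(4*t), exp(4*t) - exp(-t), 0]
  [0, exp(-t), 0]
  [0, -exp(4*t) + exp(-t), exp(4*t)]

Strategy: write A = P · J · P⁻¹ where J is a Jordan canonical form, so e^{tA} = P · e^{tJ} · P⁻¹, and e^{tJ} can be computed block-by-block.

A has Jordan form
J =
  [-1, 0, 0]
  [ 0, 4, 0]
  [ 0, 0, 4]
(up to reordering of blocks).

Per-block formulas:
  For a 1×1 block at λ = -1: exp(t · [-1]) = [e^(-1t)].
  For a 1×1 block at λ = 4: exp(t · [4]) = [e^(4t)].

After assembling e^{tJ} and conjugating by P, we get:

e^{tA} =
  [exp(4*t), exp(4*t) - exp(-t), 0]
  [0, exp(-t), 0]
  [0, -exp(4*t) + exp(-t), exp(4*t)]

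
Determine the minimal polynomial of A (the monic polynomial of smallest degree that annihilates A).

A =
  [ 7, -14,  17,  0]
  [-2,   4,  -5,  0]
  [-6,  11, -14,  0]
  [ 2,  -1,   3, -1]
x^3 + 3*x^2 + 3*x + 1

The characteristic polynomial is χ_A(x) = (x + 1)^4, so the eigenvalues are known. The minimal polynomial is
  m_A(x) = Π_λ (x − λ)^{k_λ}
where k_λ is the size of the *largest* Jordan block for λ (equivalently, the smallest k with (A − λI)^k v = 0 for every generalised eigenvector v of λ).

  λ = -1: largest Jordan block has size 3, contributing (x + 1)^3

So m_A(x) = (x + 1)^3 = x^3 + 3*x^2 + 3*x + 1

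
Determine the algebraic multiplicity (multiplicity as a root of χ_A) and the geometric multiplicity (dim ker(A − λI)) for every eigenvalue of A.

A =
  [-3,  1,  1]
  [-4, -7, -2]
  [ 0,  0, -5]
λ = -5: alg = 3, geom = 2

Step 1 — factor the characteristic polynomial to read off the algebraic multiplicities:
  χ_A(x) = (x + 5)^3

Step 2 — compute geometric multiplicities via the rank-nullity identity g(λ) = n − rank(A − λI):
  rank(A − (-5)·I) = 1, so dim ker(A − (-5)·I) = n − 1 = 2

Summary:
  λ = -5: algebraic multiplicity = 3, geometric multiplicity = 2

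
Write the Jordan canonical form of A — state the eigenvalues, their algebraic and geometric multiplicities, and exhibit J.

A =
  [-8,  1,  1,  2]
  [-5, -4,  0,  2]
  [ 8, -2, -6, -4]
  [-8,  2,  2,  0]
J_2(-5) ⊕ J_1(-4) ⊕ J_1(-4)

The characteristic polynomial is
  det(x·I − A) = x^4 + 18*x^3 + 121*x^2 + 360*x + 400 = (x + 4)^2*(x + 5)^2

Eigenvalues and multiplicities (the geometric multiplicity of λ is n − rank(A − λI), which equals the number of Jordan blocks for λ):
  λ = -5: algebraic multiplicity = 2, geometric multiplicity = 1
  λ = -4: algebraic multiplicity = 2, geometric multiplicity = 2

Determining the block sizes for each eigenvalue:
  λ = -5: one block (gm = 1), so the single block has size am = 2 → block sizes [2]
  λ = -4: gm = am = 2, so every block has size 1 → block sizes [1, 1]

Assembling the blocks gives a Jordan form
J =
  [-5,  1,  0,  0]
  [ 0, -5,  0,  0]
  [ 0,  0, -4,  0]
  [ 0,  0,  0, -4]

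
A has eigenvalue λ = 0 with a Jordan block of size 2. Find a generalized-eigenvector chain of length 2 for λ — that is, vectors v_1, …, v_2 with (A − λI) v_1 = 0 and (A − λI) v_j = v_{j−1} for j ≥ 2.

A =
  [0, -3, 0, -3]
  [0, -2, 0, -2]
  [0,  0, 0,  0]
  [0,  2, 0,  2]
A Jordan chain for λ = 0 of length 2:
v_1 = (-3, -2, 0, 2)ᵀ
v_2 = (0, 1, 0, 0)ᵀ

Let N = A − (0)·I. We want v_2 with N^2 v_2 = 0 but N^1 v_2 ≠ 0; then v_{j-1} := N · v_j for j = 2, …, 2.

Pick v_2 = (0, 1, 0, 0)ᵀ.
Then v_1 = N · v_2 = (-3, -2, 0, 2)ᵀ.

Sanity check: (A − (0)·I) v_1 = (0, 0, 0, 0)ᵀ = 0. ✓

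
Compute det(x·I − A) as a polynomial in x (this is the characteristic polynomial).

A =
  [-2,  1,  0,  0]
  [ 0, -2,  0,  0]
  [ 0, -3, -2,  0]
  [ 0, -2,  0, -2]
x^4 + 8*x^3 + 24*x^2 + 32*x + 16

Expanding det(x·I − A) (e.g. by cofactor expansion or by noting that A is similar to its Jordan form J, which has the same characteristic polynomial as A) gives
  χ_A(x) = x^4 + 8*x^3 + 24*x^2 + 32*x + 16
which factors as (x + 2)^4. The eigenvalues (with algebraic multiplicities) are λ = -2 with multiplicity 4.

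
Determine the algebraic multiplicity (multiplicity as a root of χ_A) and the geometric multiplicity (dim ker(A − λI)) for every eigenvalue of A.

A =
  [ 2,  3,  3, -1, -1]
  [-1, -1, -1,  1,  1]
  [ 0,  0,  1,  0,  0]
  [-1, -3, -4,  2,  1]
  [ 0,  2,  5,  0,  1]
λ = 1: alg = 5, geom = 2

Step 1 — factor the characteristic polynomial to read off the algebraic multiplicities:
  χ_A(x) = (x - 1)^5

Step 2 — compute geometric multiplicities via the rank-nullity identity g(λ) = n − rank(A − λI):
  rank(A − (1)·I) = 3, so dim ker(A − (1)·I) = n − 3 = 2

Summary:
  λ = 1: algebraic multiplicity = 5, geometric multiplicity = 2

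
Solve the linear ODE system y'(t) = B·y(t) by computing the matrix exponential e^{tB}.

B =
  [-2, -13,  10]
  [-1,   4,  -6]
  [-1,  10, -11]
e^{tB} =
  [2*t^2*exp(-3*t) + t*exp(-3*t) + exp(-3*t), -2*t^2*exp(-3*t) - 13*t*exp(-3*t), 4*t^2*exp(-3*t) + 10*t*exp(-3*t)]
  [-t^2*exp(-3*t) - t*exp(-3*t), t^2*exp(-3*t) + 7*t*exp(-3*t) + exp(-3*t), -2*t^2*exp(-3*t) - 6*t*exp(-3*t)]
  [-3*t^2*exp(-3*t)/2 - t*exp(-3*t), 3*t^2*exp(-3*t)/2 + 10*t*exp(-3*t), -3*t^2*exp(-3*t) - 8*t*exp(-3*t) + exp(-3*t)]

Strategy: write B = P · J · P⁻¹ where J is a Jordan canonical form, so e^{tB} = P · e^{tJ} · P⁻¹, and e^{tJ} can be computed block-by-block.

B has Jordan form
J =
  [-3,  1,  0]
  [ 0, -3,  1]
  [ 0,  0, -3]
(up to reordering of blocks).

Per-block formulas:
  For a 3×3 Jordan block J_3(-3): exp(t · J_3(-3)) = e^(-3t)·(I + t·N + (t^2/2)·N^2), where N is the 3×3 nilpotent shift.

After assembling e^{tJ} and conjugating by P, we get:

e^{tB} =
  [2*t^2*exp(-3*t) + t*exp(-3*t) + exp(-3*t), -2*t^2*exp(-3*t) - 13*t*exp(-3*t), 4*t^2*exp(-3*t) + 10*t*exp(-3*t)]
  [-t^2*exp(-3*t) - t*exp(-3*t), t^2*exp(-3*t) + 7*t*exp(-3*t) + exp(-3*t), -2*t^2*exp(-3*t) - 6*t*exp(-3*t)]
  [-3*t^2*exp(-3*t)/2 - t*exp(-3*t), 3*t^2*exp(-3*t)/2 + 10*t*exp(-3*t), -3*t^2*exp(-3*t) - 8*t*exp(-3*t) + exp(-3*t)]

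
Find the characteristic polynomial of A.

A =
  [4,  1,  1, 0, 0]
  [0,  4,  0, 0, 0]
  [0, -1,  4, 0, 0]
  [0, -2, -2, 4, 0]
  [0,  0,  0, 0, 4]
x^5 - 20*x^4 + 160*x^3 - 640*x^2 + 1280*x - 1024

Expanding det(x·I − A) (e.g. by cofactor expansion or by noting that A is similar to its Jordan form J, which has the same characteristic polynomial as A) gives
  χ_A(x) = x^5 - 20*x^4 + 160*x^3 - 640*x^2 + 1280*x - 1024
which factors as (x - 4)^5. The eigenvalues (with algebraic multiplicities) are λ = 4 with multiplicity 5.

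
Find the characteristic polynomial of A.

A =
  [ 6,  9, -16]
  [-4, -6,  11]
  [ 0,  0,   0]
x^3

Expanding det(x·I − A) (e.g. by cofactor expansion or by noting that A is similar to its Jordan form J, which has the same characteristic polynomial as A) gives
  χ_A(x) = x^3
which factors as x^3. The eigenvalues (with algebraic multiplicities) are λ = 0 with multiplicity 3.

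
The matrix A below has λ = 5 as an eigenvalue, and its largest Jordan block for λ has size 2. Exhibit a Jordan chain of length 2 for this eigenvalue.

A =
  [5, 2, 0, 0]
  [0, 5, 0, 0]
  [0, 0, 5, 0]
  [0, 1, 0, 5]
A Jordan chain for λ = 5 of length 2:
v_1 = (2, 0, 0, 1)ᵀ
v_2 = (0, 1, 0, 0)ᵀ

Let N = A − (5)·I. We want v_2 with N^2 v_2 = 0 but N^1 v_2 ≠ 0; then v_{j-1} := N · v_j for j = 2, …, 2.

Pick v_2 = (0, 1, 0, 0)ᵀ.
Then v_1 = N · v_2 = (2, 0, 0, 1)ᵀ.

Sanity check: (A − (5)·I) v_1 = (0, 0, 0, 0)ᵀ = 0. ✓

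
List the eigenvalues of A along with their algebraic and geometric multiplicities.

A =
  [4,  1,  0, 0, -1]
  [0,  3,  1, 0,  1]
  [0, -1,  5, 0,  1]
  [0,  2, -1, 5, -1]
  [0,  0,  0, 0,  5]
λ = 4: alg = 3, geom = 1; λ = 5: alg = 2, geom = 2

Step 1 — factor the characteristic polynomial to read off the algebraic multiplicities:
  χ_A(x) = (x - 5)^2*(x - 4)^3

Step 2 — compute geometric multiplicities via the rank-nullity identity g(λ) = n − rank(A − λI):
  rank(A − (4)·I) = 4, so dim ker(A − (4)·I) = n − 4 = 1
  rank(A − (5)·I) = 3, so dim ker(A − (5)·I) = n − 3 = 2

Summary:
  λ = 4: algebraic multiplicity = 3, geometric multiplicity = 1
  λ = 5: algebraic multiplicity = 2, geometric multiplicity = 2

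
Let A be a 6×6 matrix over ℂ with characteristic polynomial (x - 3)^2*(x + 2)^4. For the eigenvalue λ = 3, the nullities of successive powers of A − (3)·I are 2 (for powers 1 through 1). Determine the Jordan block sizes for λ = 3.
Block sizes for λ = 3: [1, 1]

From the dimensions of kernels of powers, the number of Jordan blocks of size at least j is d_j − d_{j−1} where d_j = dim ker(N^j) (with d_0 = 0). Computing the differences gives [2].
The number of blocks of size exactly k is (#blocks of size ≥ k) − (#blocks of size ≥ k + 1), so the partition is: 2 block(s) of size 1.
In nonincreasing order the block sizes are [1, 1].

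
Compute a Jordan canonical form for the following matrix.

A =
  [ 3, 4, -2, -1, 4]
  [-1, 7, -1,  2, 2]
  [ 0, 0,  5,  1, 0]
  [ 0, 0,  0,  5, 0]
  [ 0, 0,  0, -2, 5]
J_2(5) ⊕ J_2(5) ⊕ J_1(5)

The characteristic polynomial is
  det(x·I − A) = x^5 - 25*x^4 + 250*x^3 - 1250*x^2 + 3125*x - 3125 = (x - 5)^5

Eigenvalues and multiplicities (the geometric multiplicity of λ is n − rank(A − λI), which equals the number of Jordan blocks for λ):
  λ = 5: algebraic multiplicity = 5, geometric multiplicity = 3

Determining the block sizes for each eigenvalue:
  λ = 5: with am = 5 and gm = 3, the partition is not yet determined (e.g. several partitions of 5 into 3 parts exist). Let N = A − (5)·I. Computing rank(N^1) = 2, rank(N^2) = 0; the number of blocks of size ≥ j is rank(N^{j−1}) − rank(N^j), giving [3, 2]. So we have 2 block(s) of size 2, 1 block(s) of size 1 → block sizes [2, 2, 1]

Assembling the blocks gives a Jordan form
J =
  [5, 1, 0, 0, 0]
  [0, 5, 0, 0, 0]
  [0, 0, 5, 1, 0]
  [0, 0, 0, 5, 0]
  [0, 0, 0, 0, 5]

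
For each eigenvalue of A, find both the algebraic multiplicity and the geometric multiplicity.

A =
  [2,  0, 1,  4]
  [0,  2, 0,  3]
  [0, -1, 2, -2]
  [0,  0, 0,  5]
λ = 2: alg = 3, geom = 1; λ = 5: alg = 1, geom = 1

Step 1 — factor the characteristic polynomial to read off the algebraic multiplicities:
  χ_A(x) = (x - 5)*(x - 2)^3

Step 2 — compute geometric multiplicities via the rank-nullity identity g(λ) = n − rank(A − λI):
  rank(A − (2)·I) = 3, so dim ker(A − (2)·I) = n − 3 = 1
  rank(A − (5)·I) = 3, so dim ker(A − (5)·I) = n − 3 = 1

Summary:
  λ = 2: algebraic multiplicity = 3, geometric multiplicity = 1
  λ = 5: algebraic multiplicity = 1, geometric multiplicity = 1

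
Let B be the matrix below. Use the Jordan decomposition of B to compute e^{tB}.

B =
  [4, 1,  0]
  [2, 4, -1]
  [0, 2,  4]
e^{tB} =
  [t^2*exp(4*t) + exp(4*t), t*exp(4*t), -t^2*exp(4*t)/2]
  [2*t*exp(4*t), exp(4*t), -t*exp(4*t)]
  [2*t^2*exp(4*t), 2*t*exp(4*t), -t^2*exp(4*t) + exp(4*t)]

Strategy: write B = P · J · P⁻¹ where J is a Jordan canonical form, so e^{tB} = P · e^{tJ} · P⁻¹, and e^{tJ} can be computed block-by-block.

B has Jordan form
J =
  [4, 1, 0]
  [0, 4, 1]
  [0, 0, 4]
(up to reordering of blocks).

Per-block formulas:
  For a 3×3 Jordan block J_3(4): exp(t · J_3(4)) = e^(4t)·(I + t·N + (t^2/2)·N^2), where N is the 3×3 nilpotent shift.

After assembling e^{tJ} and conjugating by P, we get:

e^{tB} =
  [t^2*exp(4*t) + exp(4*t), t*exp(4*t), -t^2*exp(4*t)/2]
  [2*t*exp(4*t), exp(4*t), -t*exp(4*t)]
  [2*t^2*exp(4*t), 2*t*exp(4*t), -t^2*exp(4*t) + exp(4*t)]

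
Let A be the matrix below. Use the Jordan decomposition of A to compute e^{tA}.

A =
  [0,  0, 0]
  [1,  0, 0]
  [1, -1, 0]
e^{tA} =
  [1, 0, 0]
  [t, 1, 0]
  [-t^2/2 + t, -t, 1]

Strategy: write A = P · J · P⁻¹ where J is a Jordan canonical form, so e^{tA} = P · e^{tJ} · P⁻¹, and e^{tJ} can be computed block-by-block.

A has Jordan form
J =
  [0, 1, 0]
  [0, 0, 1]
  [0, 0, 0]
(up to reordering of blocks).

Per-block formulas:
  For a 3×3 Jordan block J_3(0): exp(t · J_3(0)) = e^(0t)·(I + t·N + (t^2/2)·N^2), where N is the 3×3 nilpotent shift.

After assembling e^{tJ} and conjugating by P, we get:

e^{tA} =
  [1, 0, 0]
  [t, 1, 0]
  [-t^2/2 + t, -t, 1]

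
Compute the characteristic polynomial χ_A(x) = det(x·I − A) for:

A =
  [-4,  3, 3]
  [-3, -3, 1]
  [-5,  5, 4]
x^3 + 3*x^2 + 3*x + 1

Expanding det(x·I − A) (e.g. by cofactor expansion or by noting that A is similar to its Jordan form J, which has the same characteristic polynomial as A) gives
  χ_A(x) = x^3 + 3*x^2 + 3*x + 1
which factors as (x + 1)^3. The eigenvalues (with algebraic multiplicities) are λ = -1 with multiplicity 3.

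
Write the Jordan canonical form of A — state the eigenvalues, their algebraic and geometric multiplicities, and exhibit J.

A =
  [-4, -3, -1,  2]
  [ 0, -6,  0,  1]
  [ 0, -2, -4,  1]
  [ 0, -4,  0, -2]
J_2(-4) ⊕ J_2(-4)

The characteristic polynomial is
  det(x·I − A) = x^4 + 16*x^3 + 96*x^2 + 256*x + 256 = (x + 4)^4

Eigenvalues and multiplicities (the geometric multiplicity of λ is n − rank(A − λI), which equals the number of Jordan blocks for λ):
  λ = -4: algebraic multiplicity = 4, geometric multiplicity = 2

Determining the block sizes for each eigenvalue:
  λ = -4: with am = 4 and gm = 2, the partition is not yet determined (e.g. several partitions of 4 into 2 parts exist). Let N = A − (-4)·I. Computing rank(N^1) = 2, rank(N^2) = 0; the number of blocks of size ≥ j is rank(N^{j−1}) − rank(N^j), giving [2, 2]. So we have 2 block(s) of size 2 → block sizes [2, 2]

Assembling the blocks gives a Jordan form
J =
  [-4,  1,  0,  0]
  [ 0, -4,  0,  0]
  [ 0,  0, -4,  1]
  [ 0,  0,  0, -4]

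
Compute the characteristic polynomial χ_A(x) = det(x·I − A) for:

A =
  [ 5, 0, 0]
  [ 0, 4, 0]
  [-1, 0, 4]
x^3 - 13*x^2 + 56*x - 80

Expanding det(x·I − A) (e.g. by cofactor expansion or by noting that A is similar to its Jordan form J, which has the same characteristic polynomial as A) gives
  χ_A(x) = x^3 - 13*x^2 + 56*x - 80
which factors as (x - 5)*(x - 4)^2. The eigenvalues (with algebraic multiplicities) are λ = 4 with multiplicity 2, λ = 5 with multiplicity 1.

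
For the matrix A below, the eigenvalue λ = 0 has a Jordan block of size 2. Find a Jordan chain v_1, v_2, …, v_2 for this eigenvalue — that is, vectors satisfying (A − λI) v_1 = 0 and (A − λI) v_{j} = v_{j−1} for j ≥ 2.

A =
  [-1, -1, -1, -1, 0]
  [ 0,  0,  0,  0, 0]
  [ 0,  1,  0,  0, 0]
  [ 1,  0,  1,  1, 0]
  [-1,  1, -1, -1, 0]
A Jordan chain for λ = 0 of length 2:
v_1 = (-1, 0, 0, 1, -1)ᵀ
v_2 = (1, 0, 0, 0, 0)ᵀ

Let N = A − (0)·I. We want v_2 with N^2 v_2 = 0 but N^1 v_2 ≠ 0; then v_{j-1} := N · v_j for j = 2, …, 2.

Pick v_2 = (1, 0, 0, 0, 0)ᵀ.
Then v_1 = N · v_2 = (-1, 0, 0, 1, -1)ᵀ.

Sanity check: (A − (0)·I) v_1 = (0, 0, 0, 0, 0)ᵀ = 0. ✓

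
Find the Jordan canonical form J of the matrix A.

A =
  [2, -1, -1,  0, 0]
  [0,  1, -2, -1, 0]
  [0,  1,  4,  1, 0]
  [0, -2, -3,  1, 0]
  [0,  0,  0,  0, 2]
J_3(2) ⊕ J_1(2) ⊕ J_1(2)

The characteristic polynomial is
  det(x·I − A) = x^5 - 10*x^4 + 40*x^3 - 80*x^2 + 80*x - 32 = (x - 2)^5

Eigenvalues and multiplicities (the geometric multiplicity of λ is n − rank(A − λI), which equals the number of Jordan blocks for λ):
  λ = 2: algebraic multiplicity = 5, geometric multiplicity = 3

Determining the block sizes for each eigenvalue:
  λ = 2: with am = 5 and gm = 3, the partition is not yet determined (e.g. several partitions of 5 into 3 parts exist). Let N = A − (2)·I. Computing rank(N^1) = 2, rank(N^2) = 1, rank(N^3) = 0; the number of blocks of size ≥ j is rank(N^{j−1}) − rank(N^j), giving [3, 1, 1]. So we have 1 block(s) of size 3, 2 block(s) of size 1 → block sizes [3, 1, 1]

Assembling the blocks gives a Jordan form
J =
  [2, 1, 0, 0, 0]
  [0, 2, 1, 0, 0]
  [0, 0, 2, 0, 0]
  [0, 0, 0, 2, 0]
  [0, 0, 0, 0, 2]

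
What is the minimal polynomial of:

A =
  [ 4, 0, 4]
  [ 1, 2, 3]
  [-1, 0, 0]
x^3 - 6*x^2 + 12*x - 8

The characteristic polynomial is χ_A(x) = (x - 2)^3, so the eigenvalues are known. The minimal polynomial is
  m_A(x) = Π_λ (x − λ)^{k_λ}
where k_λ is the size of the *largest* Jordan block for λ (equivalently, the smallest k with (A − λI)^k v = 0 for every generalised eigenvector v of λ).

  λ = 2: largest Jordan block has size 3, contributing (x − 2)^3

So m_A(x) = (x - 2)^3 = x^3 - 6*x^2 + 12*x - 8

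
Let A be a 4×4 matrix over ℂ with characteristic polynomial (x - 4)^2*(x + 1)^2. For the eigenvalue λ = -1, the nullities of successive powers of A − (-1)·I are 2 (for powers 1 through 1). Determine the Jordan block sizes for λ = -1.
Block sizes for λ = -1: [1, 1]

From the dimensions of kernels of powers, the number of Jordan blocks of size at least j is d_j − d_{j−1} where d_j = dim ker(N^j) (with d_0 = 0). Computing the differences gives [2].
The number of blocks of size exactly k is (#blocks of size ≥ k) − (#blocks of size ≥ k + 1), so the partition is: 2 block(s) of size 1.
In nonincreasing order the block sizes are [1, 1].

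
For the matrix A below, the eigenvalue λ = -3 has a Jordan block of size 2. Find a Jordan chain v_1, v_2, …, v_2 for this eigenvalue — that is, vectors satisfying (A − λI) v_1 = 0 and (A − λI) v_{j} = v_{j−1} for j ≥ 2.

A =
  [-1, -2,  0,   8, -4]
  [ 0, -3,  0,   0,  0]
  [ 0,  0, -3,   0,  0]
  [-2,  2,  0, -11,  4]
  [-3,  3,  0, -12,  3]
A Jordan chain for λ = -3 of length 2:
v_1 = (2, 0, 0, -2, -3)ᵀ
v_2 = (1, 0, 0, 0, 0)ᵀ

Let N = A − (-3)·I. We want v_2 with N^2 v_2 = 0 but N^1 v_2 ≠ 0; then v_{j-1} := N · v_j for j = 2, …, 2.

Pick v_2 = (1, 0, 0, 0, 0)ᵀ.
Then v_1 = N · v_2 = (2, 0, 0, -2, -3)ᵀ.

Sanity check: (A − (-3)·I) v_1 = (0, 0, 0, 0, 0)ᵀ = 0. ✓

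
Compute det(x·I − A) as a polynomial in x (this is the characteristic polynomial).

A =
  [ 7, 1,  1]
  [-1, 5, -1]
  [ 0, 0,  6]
x^3 - 18*x^2 + 108*x - 216

Expanding det(x·I − A) (e.g. by cofactor expansion or by noting that A is similar to its Jordan form J, which has the same characteristic polynomial as A) gives
  χ_A(x) = x^3 - 18*x^2 + 108*x - 216
which factors as (x - 6)^3. The eigenvalues (with algebraic multiplicities) are λ = 6 with multiplicity 3.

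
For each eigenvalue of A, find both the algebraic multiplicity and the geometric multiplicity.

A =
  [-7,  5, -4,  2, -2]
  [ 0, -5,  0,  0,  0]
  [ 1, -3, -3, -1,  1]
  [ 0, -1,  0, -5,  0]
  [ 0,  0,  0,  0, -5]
λ = -5: alg = 5, geom = 3

Step 1 — factor the characteristic polynomial to read off the algebraic multiplicities:
  χ_A(x) = (x + 5)^5

Step 2 — compute geometric multiplicities via the rank-nullity identity g(λ) = n − rank(A − λI):
  rank(A − (-5)·I) = 2, so dim ker(A − (-5)·I) = n − 2 = 3

Summary:
  λ = -5: algebraic multiplicity = 5, geometric multiplicity = 3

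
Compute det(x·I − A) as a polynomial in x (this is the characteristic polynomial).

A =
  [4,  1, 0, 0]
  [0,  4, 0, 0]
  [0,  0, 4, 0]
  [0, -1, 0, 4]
x^4 - 16*x^3 + 96*x^2 - 256*x + 256

Expanding det(x·I − A) (e.g. by cofactor expansion or by noting that A is similar to its Jordan form J, which has the same characteristic polynomial as A) gives
  χ_A(x) = x^4 - 16*x^3 + 96*x^2 - 256*x + 256
which factors as (x - 4)^4. The eigenvalues (with algebraic multiplicities) are λ = 4 with multiplicity 4.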